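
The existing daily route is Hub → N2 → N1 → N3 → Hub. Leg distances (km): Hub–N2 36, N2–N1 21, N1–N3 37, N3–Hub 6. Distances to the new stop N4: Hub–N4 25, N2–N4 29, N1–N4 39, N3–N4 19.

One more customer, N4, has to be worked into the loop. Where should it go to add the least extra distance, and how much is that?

Insertion cost between consecutive stops i–j is d(i,N4) + d(N4,j) − d(i,j):
  between Hub and N2: 25 + 29 − 36 = 18
  between N2 and N1: 29 + 39 − 21 = 47
  between N1 and N3: 39 + 19 − 37 = 21
  between N3 and Hub: 19 + 25 − 6 = 38
Cheapest insertion is between Hub and N2, adding 18.
New total = 100 + 18 = 118.

+18 km — insert N4 between Hub and N2.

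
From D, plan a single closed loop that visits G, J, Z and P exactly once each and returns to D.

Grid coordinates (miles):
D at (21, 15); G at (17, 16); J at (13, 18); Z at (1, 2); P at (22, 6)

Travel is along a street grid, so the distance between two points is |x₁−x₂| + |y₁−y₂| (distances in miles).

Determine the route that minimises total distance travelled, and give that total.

With 4 stops there are 4!/2 = 12 distinct round trips (a route and its reverse cost the same).
D-G-J-Z-P-D: 5+6+28+25+10 = 74
D-G-J-P-Z-D: 5+6+21+25+33 = 90
D-G-Z-J-P-D: 5+30+28+21+10 = 94
D-G-Z-P-J-D: 5+30+25+21+11 = 92
D-G-P-J-Z-D: 5+15+21+28+33 = 102
D-G-P-Z-J-D: 5+15+25+28+11 = 84
D-J-G-Z-P-D: 11+6+30+25+10 = 82
D-J-G-P-Z-D: 11+6+15+25+33 = 90
D-J-Z-G-P-D: 11+28+30+15+10 = 94
D-J-P-G-Z-D: 11+21+15+30+33 = 110
D-Z-G-J-P-D: 33+30+6+21+10 = 100
D-Z-J-G-P-D: 33+28+6+15+10 = 92
The minimum is 74.
One optimal route: D → G → J → Z → P → D (or its reverse).

Shortest round trip = 74 miles.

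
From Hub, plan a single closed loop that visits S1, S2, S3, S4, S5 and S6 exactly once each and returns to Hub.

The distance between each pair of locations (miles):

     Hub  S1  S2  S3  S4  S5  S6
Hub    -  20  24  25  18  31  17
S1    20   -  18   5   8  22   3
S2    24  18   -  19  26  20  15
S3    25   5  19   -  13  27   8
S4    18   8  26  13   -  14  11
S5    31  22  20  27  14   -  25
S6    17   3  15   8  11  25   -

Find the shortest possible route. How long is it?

Hub-S1-S2-S3-S4-S5-S6-Hub: 20+18+19+13+14+25+17 = 126
Hub-S1-S2-S3-S4-S6-S5-Hub: 20+18+19+13+11+25+31 = 137
Hub-S1-S2-S3-S5-S4-S6-Hub: 20+18+19+27+14+11+17 = 126
Hub-S1-S2-S3-S5-S6-S4-Hub: 20+18+19+27+25+11+18 = 138
Hub-S1-S2-S3-S6-S4-S5-Hub: 20+18+19+8+11+14+31 = 121
Hub-S1-S2-S3-S6-S5-S4-Hub: 20+18+19+8+25+14+18 = 122
Hub-S1-S2-S4-S3-S5-S6-Hub: 20+18+26+13+27+25+17 = 146
Hub-S1-S2-S4-S3-S6-S5-Hub: 20+18+26+13+8+25+31 = 141
… (352 more)
Hub-S2-S5-S4-S1-S3-S6-Hub: 24+20+14+8+5+8+17 = 96  ← best
The minimum is 96.
One optimal route: Hub → S2 → S5 → S4 → S1 → S3 → S6 → Hub (or its reverse).

96 miles — the shortest possible round trip.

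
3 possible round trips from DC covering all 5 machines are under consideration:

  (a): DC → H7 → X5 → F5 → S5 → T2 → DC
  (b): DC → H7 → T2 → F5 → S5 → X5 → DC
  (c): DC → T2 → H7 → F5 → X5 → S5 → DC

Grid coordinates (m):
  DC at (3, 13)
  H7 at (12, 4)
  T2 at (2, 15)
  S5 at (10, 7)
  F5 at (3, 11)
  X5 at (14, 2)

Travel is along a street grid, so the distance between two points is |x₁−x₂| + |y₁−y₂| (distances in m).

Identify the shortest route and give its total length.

Shortest is (a), total 72 m.

(a): 18 + 4 + 20 + 11 + 16 + 3 = 72
(b): 18 + 21 + 5 + 11 + 9 + 22 = 86
(c): 3 + 21 + 16 + 20 + 9 + 13 = 82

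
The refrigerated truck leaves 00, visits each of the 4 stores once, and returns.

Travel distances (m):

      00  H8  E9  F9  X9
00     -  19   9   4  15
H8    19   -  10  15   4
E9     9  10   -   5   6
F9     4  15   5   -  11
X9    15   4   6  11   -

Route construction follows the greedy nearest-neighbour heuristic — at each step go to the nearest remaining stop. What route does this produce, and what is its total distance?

Total distance 38 m via the nearest-neighbour route 00 → F9 → E9 → X9 → H8 → 00.

At 00 the remaining stops are F9 4, E9 9, X9 15, H8 19; go to F9.
At F9 the remaining stops are E9 5, X9 11, H8 15; go to E9.
At E9 the remaining stops are X9 6, H8 10; go to X9.
At X9 the remaining stops are H8 4; go to H8.
Return H8→00: 19.
Total = 4 + 5 + 6 + 4 + 19 = 38.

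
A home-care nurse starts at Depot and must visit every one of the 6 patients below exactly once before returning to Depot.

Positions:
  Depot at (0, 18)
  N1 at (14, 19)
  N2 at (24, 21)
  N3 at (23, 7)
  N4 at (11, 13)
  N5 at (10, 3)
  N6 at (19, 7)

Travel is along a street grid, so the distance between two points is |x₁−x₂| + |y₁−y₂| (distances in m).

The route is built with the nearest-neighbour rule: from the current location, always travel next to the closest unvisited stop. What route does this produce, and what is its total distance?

Nearest-neighbour total = 94 m; route Depot → N1 → N4 → N5 → N6 → N3 → N2 → Depot.

Depot → [N1:15 / N4:16 / N5:25 / N2:27 / N6:30 / N3:34] → N1 (15)
N1 → [N4:9 / N2:12 / N6:17 / N5:20 / N3:21] → N4 (9)
N4 → [N5:11 / N6:14 / N3:18 / N2:21] → N5 (11)
N5 → [N6:13 / N3:17 / N2:32] → N6 (13)
N6 → [N3:4 / N2:19] → N3 (4)
N3 → [N2:15] → N2 (15)
Return N2→Depot: 27.
Total = 15 + 9 + 11 + 13 + 4 + 15 + 27 = 94.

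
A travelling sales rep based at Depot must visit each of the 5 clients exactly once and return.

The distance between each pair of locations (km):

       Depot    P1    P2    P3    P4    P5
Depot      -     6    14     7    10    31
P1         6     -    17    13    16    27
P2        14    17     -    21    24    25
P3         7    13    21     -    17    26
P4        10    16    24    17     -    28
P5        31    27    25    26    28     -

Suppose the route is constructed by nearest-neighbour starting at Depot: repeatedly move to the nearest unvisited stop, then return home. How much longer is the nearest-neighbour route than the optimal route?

From Depot: P1=6, P3=7, P4=10, P2=14, P5=31 → choose P1 (6).
From P1: P3=13, P4=16, P2=17, P5=27 → choose P3 (13).
From P3: P4=17, P2=21, P5=26 → choose P4 (17).
From P4: P2=24, P5=28 → choose P2 (24).
From P2: P5=25 → choose P5 (25).
NN route Depot → P1 → P3 → P4 → P2 → P5 → Depot costs 116.
Optimal: Depot → P1 → P2 → P5 → P4 → P3 → Depot costs 100 (by enumerating all 60 distinct tours).
Excess = 116 − 100 = 16.

The nearest-neighbour route is 16 km longer than optimal.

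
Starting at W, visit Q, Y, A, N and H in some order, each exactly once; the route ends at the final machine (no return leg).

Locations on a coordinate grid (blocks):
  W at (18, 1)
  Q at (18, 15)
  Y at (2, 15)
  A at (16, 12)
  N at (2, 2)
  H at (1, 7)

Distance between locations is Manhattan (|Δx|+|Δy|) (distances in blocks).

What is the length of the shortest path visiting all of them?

Shortest open route: 49 blocks.

There are 5! = 120 possible orderings.
W → Q → Y → A → N → H: 14+16+17+24+6 = 77
W → Q → Y → A → H → N: 14+16+17+20+6 = 73
W → Q → Y → N → A → H: 14+16+13+24+20 = 87
W → Q → Y → N → H → A: 14+16+13+6+20 = 69
W → Q → Y → H → A → N: 14+16+9+20+24 = 83
W → Q → Y → H → N → A: 14+16+9+6+24 = 69
W → Q → A → Y → N → H: 14+5+17+13+6 = 55
W → Q → A → Y → H → N: 14+5+17+9+6 = 51
W → Q → A → N → Y → H: 14+5+24+13+9 = 65
W → Q → A → N → H → Y: 14+5+24+6+9 = 58
W → Q → A → H → Y → N: 14+5+20+9+13 = 61
W → Q → A → H → N → Y: 14+5+20+6+13 = 58
W → Q → N → Y → A → H: 14+29+13+17+20 = 93
W → Q → N → Y → H → A: 14+29+13+9+20 = 85
… (106 more)
W → A → Q → Y → H → N: 13+5+16+9+6 = 49  ← best
The minimum is 49.
One shortest path: W → A → Q → Y → H → N.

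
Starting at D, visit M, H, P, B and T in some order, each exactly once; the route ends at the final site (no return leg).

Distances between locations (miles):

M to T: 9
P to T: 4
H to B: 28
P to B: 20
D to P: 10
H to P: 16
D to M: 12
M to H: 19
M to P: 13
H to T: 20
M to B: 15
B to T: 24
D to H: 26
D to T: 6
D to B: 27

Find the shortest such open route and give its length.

There are 5! = 120 possible orderings.
D→M→H→P→B→T: 12+19+16+20+24 = 91
D→M→H→P→T→B: 12+19+16+4+24 = 75
D→M→H→B→P→T: 12+19+28+20+4 = 83
D→M→H→B→T→P: 12+19+28+24+4 = 87
D→M→H→T→P→B: 12+19+20+4+20 = 75
D→M→H→T→B→P: 12+19+20+24+20 = 95
D→M→P→H→B→T: 12+13+16+28+24 = 93
D→M→P→H→T→B: 12+13+16+20+24 = 85
D→M→P→B→H→T: 12+13+20+28+20 = 93
D→M→P→B→T→H: 12+13+20+24+20 = 89
D→M→P→T→H→B: 12+13+4+20+28 = 77
D→M→P→T→B→H: 12+13+4+24+28 = 81
D→M→B→H→P→T: 12+15+28+16+4 = 75
D→M→B→H→T→P: 12+15+28+20+4 = 79
… (106 more)
D→T→P→H→M→B: 6+4+16+19+15 = 60  ← best
The minimum is 60.
One shortest path: D → T → P → H → M → B.

Minimum one-way distance = 60 miles.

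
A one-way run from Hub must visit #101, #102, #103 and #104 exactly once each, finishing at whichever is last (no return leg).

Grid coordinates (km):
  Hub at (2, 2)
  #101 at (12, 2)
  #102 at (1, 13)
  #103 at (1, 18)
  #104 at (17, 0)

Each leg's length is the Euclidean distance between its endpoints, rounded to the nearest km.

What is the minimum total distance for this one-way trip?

There are 4! = 24 possible orderings.
Hub - #101 - #102 - #103 - #104: 10+16+5+24 = 55
Hub - #101 - #102 - #104 - #103: 10+16+21+24 = 71
Hub - #101 - #103 - #102 - #104: 10+19+5+21 = 55
Hub - #101 - #103 - #104 - #102: 10+19+24+21 = 74
Hub - #101 - #104 - #102 - #103: 10+5+21+5 = 41
Hub - #101 - #104 - #103 - #102: 10+5+24+5 = 44
Hub - #102 - #101 - #103 - #104: 11+16+19+24 = 70
Hub - #102 - #101 - #104 - #103: 11+16+5+24 = 56
Hub - #102 - #103 - #101 - #104: 11+5+19+5 = 40
Hub - #102 - #103 - #104 - #101: 11+5+24+5 = 45
Hub - #102 - #104 - #101 - #103: 11+21+5+19 = 56
Hub - #102 - #104 - #103 - #101: 11+21+24+19 = 75
Hub - #103 - #101 - #102 - #104: 16+19+16+21 = 72
Hub - #103 - #101 - #104 - #102: 16+19+5+21 = 61
… (10 more)
The minimum is 40.
One shortest path: Hub → #102 → #103 → #101 → #104.

40 km — the minimum one-way total.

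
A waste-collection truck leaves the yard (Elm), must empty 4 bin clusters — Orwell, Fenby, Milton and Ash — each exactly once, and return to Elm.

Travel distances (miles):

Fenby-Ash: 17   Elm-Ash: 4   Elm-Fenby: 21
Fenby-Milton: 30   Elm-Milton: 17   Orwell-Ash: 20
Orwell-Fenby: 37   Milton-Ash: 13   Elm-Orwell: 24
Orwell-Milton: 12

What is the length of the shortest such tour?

87 miles — the shortest possible round trip.

Elm - Orwell - Fenby - Milton - Ash - Elm: 24+37+30+13+4 = 108
Elm - Orwell - Fenby - Ash - Milton - Elm: 24+37+17+13+17 = 108
Elm - Orwell - Milton - Fenby - Ash - Elm: 24+12+30+17+4 = 87
Elm - Orwell - Milton - Ash - Fenby - Elm: 24+12+13+17+21 = 87
Elm - Orwell - Ash - Fenby - Milton - Elm: 24+20+17+30+17 = 108
Elm - Orwell - Ash - Milton - Fenby - Elm: 24+20+13+30+21 = 108
Elm - Fenby - Orwell - Milton - Ash - Elm: 21+37+12+13+4 = 87
Elm - Fenby - Orwell - Ash - Milton - Elm: 21+37+20+13+17 = 108
Elm - Fenby - Milton - Orwell - Ash - Elm: 21+30+12+20+4 = 87
Elm - Fenby - Ash - Orwell - Milton - Elm: 21+17+20+12+17 = 87
Elm - Milton - Orwell - Fenby - Ash - Elm: 17+12+37+17+4 = 87
Elm - Milton - Fenby - Orwell - Ash - Elm: 17+30+37+20+4 = 108
The minimum is 87.
One optimal route: Elm → Orwell → Milton → Fenby → Ash → Elm (or its reverse).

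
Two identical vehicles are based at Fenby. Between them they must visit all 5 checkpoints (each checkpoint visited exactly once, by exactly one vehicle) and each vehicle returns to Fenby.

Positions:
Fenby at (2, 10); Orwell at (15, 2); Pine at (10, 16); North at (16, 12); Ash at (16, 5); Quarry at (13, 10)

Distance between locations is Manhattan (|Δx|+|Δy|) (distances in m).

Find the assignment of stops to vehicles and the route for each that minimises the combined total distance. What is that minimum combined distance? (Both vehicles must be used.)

Try each way of splitting the stops between the two vehicles (each non-empty) and, for each split, find the best tour for each vehicle:
  {Orwell} + {Pine, North, Ash, Quarry}: 42 + 50 = 92
  {Pine} + {Orwell, North, Ash, Quarry}: 28 + 48 = 76
  {Orwell, Pine} + {North, Ash, Quarry}: 54 + 42 = 96
  {North} + {Orwell, Pine, Ash, Quarry}: 32 + 56 = 88
  {Orwell, North} + {Pine, Ash, Quarry}: 48 + 50 = 98
  {Pine, North} + {Orwell, Ash, Quarry}: 40 + 44 = 84
  … (15 splits in total)
Best: vehicle 1 Fenby → Pine → Fenby = 28; vehicle 2 Fenby → Orwell → Ash → North → Quarry → Fenby = 48; combined 76.

76 m — the smallest possible combined total.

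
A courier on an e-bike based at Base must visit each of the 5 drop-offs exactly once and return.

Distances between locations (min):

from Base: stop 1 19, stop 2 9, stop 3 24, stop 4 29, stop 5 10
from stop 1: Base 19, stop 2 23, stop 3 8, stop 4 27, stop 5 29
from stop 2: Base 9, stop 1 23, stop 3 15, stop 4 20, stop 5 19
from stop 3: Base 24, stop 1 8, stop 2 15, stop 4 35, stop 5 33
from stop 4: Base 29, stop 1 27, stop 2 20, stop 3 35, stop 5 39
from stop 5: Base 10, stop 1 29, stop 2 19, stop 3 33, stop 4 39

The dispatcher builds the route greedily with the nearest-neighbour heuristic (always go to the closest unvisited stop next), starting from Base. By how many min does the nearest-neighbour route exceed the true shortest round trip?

From Base: stop 2=9, stop 5=10, stop 1=19, stop 3=24, stop 4=29 → choose stop 2 (9).
From stop 2: stop 3=15, stop 5=19, stop 4=20, stop 1=23 → choose stop 3 (15).
From stop 3: stop 1=8, stop 5=33, stop 4=35 → choose stop 1 (8).
From stop 1: stop 4=27, stop 5=29 → choose stop 4 (27).
From stop 4: stop 5=39 → choose stop 5 (39).
NN route Base → stop 2 → stop 3 → stop 1 → stop 4 → stop 5 → Base costs 108.
Optimal: Base → stop 2 → stop 4 → stop 1 → stop 3 → stop 5 → Base costs 107 (by enumerating all 60 distinct tours).
Excess = 108 − 107 = 1.

Excess over optimum: 1 min.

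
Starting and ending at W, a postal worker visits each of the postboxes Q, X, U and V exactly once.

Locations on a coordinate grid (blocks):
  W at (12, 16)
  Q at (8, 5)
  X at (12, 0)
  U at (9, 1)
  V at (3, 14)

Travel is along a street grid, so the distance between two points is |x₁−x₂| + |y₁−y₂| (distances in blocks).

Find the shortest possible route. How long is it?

50 blocks — the shortest possible round trip.

There are 12 distinct closed tours to check (reversals are equivalent).
W → Q → X → U → V → W: 15+9+4+19+11 = 58
W → Q → X → V → U → W: 15+9+23+19+18 = 84
W → Q → U → X → V → W: 15+5+4+23+11 = 58
W → Q → U → V → X → W: 15+5+19+23+16 = 78
W → Q → V → X → U → W: 15+14+23+4+18 = 74
W → Q → V → U → X → W: 15+14+19+4+16 = 68
W → X → Q → U → V → W: 16+9+5+19+11 = 60
W → X → Q → V → U → W: 16+9+14+19+18 = 76
W → X → U → Q → V → W: 16+4+5+14+11 = 50
W → X → V → Q → U → W: 16+23+14+5+18 = 76
W → U → Q → X → V → W: 18+5+9+23+11 = 66
W → U → X → Q → V → W: 18+4+9+14+11 = 56
The minimum is 50.
One optimal route: W → X → U → Q → V → W (or its reverse).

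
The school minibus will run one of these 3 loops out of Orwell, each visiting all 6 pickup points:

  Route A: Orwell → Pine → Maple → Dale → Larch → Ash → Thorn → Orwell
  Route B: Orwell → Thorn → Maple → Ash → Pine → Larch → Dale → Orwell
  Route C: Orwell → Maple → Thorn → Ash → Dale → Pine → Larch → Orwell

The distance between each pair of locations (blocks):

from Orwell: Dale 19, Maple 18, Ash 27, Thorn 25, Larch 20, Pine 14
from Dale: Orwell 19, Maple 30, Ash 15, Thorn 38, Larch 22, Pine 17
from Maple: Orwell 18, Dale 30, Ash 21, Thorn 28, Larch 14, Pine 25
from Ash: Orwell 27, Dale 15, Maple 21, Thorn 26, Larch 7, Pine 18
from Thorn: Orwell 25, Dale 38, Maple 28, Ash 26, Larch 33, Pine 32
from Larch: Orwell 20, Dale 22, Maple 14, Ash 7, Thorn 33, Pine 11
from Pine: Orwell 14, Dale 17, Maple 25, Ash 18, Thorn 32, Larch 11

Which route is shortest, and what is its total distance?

Shortest is Route C, total 135 blocks.

Route A: 14 + 25 + 30 + 22 + 7 + 26 + 25 = 149
Route B: 25 + 28 + 21 + 18 + 11 + 22 + 19 = 144
Route C: 18 + 28 + 26 + 15 + 17 + 11 + 20 = 135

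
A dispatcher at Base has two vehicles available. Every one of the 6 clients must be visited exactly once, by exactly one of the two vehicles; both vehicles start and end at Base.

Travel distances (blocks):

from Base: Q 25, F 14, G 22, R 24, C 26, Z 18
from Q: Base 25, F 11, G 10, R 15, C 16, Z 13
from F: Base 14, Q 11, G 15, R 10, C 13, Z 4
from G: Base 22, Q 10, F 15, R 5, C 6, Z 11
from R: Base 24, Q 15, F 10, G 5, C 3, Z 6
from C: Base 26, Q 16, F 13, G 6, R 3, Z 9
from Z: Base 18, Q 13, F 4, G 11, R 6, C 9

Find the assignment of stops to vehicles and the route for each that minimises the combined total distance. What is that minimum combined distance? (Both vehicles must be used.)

There are 2^5 − 1 = 31 ways to divide the 6 stops into two non-empty groups. For each, the best each vehicle can do is its own shortest tour through its group:
  {Q} + {F, G, R, C, Z}: 50 + 55 = 105
  {F} + {Q, G, R, C, Z}: 28 + 68 = 96
  {Q, F} + {G, R, C, Z}: 50 + 55 = 105
  {G} + {Q, F, R, C, Z}: 44 + 68 = 112
  {Q, G} + {F, R, C, Z}: 57 + 53 = 110
  {F, G} + {Q, R, C, Z}: 51 + 68 = 119
  … (31 splits in total)
Best: vehicle 1 Base → F → Base = 28; vehicle 2 Base → Q → G → C → R → Z → Base = 68; combined 96.

96 blocks — the smallest possible combined total.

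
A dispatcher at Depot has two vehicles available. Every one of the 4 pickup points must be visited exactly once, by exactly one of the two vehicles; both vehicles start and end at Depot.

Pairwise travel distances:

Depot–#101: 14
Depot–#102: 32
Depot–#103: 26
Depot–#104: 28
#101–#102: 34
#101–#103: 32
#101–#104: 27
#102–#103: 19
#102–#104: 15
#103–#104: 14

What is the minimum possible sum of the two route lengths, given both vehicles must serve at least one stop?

Minimum combined distance: 115.

Check every non-empty split of the stops between the two vehicles; for each half take its own optimal tour:
  {#101} + {#102, #103, #104}: 28 + 87 = 115
  {#102} + {#101, #103, #104}: 64 + 81 = 145
  {#101, #102} + {#103, #104}: 80 + 68 = 148
  {#103} + {#101, #102, #104}: 52 + 88 = 140
  {#101, #103} + {#102, #104}: 72 + 75 = 147
  {#102, #103} + {#101, #104}: 77 + 69 = 146
  … (7 splits in total)
Best: vehicle 1 Depot → #101 → Depot = 28; vehicle 2 Depot → #102 → #104 → #103 → Depot = 87; combined 115.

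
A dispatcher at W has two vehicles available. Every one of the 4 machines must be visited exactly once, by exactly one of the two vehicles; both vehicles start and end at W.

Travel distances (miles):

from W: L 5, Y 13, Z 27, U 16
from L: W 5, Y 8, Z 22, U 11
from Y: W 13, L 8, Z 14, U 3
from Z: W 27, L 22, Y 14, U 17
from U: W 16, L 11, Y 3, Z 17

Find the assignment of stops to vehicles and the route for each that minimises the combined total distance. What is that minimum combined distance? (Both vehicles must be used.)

Try each way of splitting the stops between the two vehicles (each non-empty) and, for each split, find the best tour for each vehicle:
  {L} + {Y, Z, U}: 10 + 60 = 70
  {Y} + {L, Z, U}: 26 + 60 = 86
  {L, Y} + {Z, U}: 26 + 60 = 86
  {Z} + {L, Y, U}: 54 + 32 = 86
  {L, Z} + {Y, U}: 54 + 32 = 86
  {Y, Z} + {L, U}: 54 + 32 = 86
  … (7 splits in total)
Best: vehicle 1 W → L → W = 10; vehicle 2 W → Y → Z → U → W = 60; combined 70.

70 miles — the smallest possible combined total.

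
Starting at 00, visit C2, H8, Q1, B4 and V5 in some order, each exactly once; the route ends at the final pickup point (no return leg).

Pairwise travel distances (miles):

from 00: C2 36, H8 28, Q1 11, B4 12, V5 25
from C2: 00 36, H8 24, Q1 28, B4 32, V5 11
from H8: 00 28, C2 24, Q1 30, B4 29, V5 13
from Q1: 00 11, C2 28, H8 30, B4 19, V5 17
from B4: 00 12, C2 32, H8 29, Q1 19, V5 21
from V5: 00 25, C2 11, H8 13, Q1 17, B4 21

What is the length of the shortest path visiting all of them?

There are 5! = 120 possible orderings.
00 - C2 - H8 - Q1 - B4 - V5: 36+24+30+19+21 = 130
00 - C2 - H8 - Q1 - V5 - B4: 36+24+30+17+21 = 128
00 - C2 - H8 - B4 - Q1 - V5: 36+24+29+19+17 = 125
00 - C2 - H8 - B4 - V5 - Q1: 36+24+29+21+17 = 127
00 - C2 - H8 - V5 - Q1 - B4: 36+24+13+17+19 = 109
00 - C2 - H8 - V5 - B4 - Q1: 36+24+13+21+19 = 113
00 - C2 - Q1 - H8 - B4 - V5: 36+28+30+29+21 = 144
00 - C2 - Q1 - H8 - V5 - B4: 36+28+30+13+21 = 128
00 - C2 - Q1 - B4 - H8 - V5: 36+28+19+29+13 = 125
00 - C2 - Q1 - B4 - V5 - H8: 36+28+19+21+13 = 117
00 - C2 - Q1 - V5 - H8 - B4: 36+28+17+13+29 = 123
00 - C2 - Q1 - V5 - B4 - H8: 36+28+17+21+29 = 131
00 - C2 - B4 - H8 - Q1 - V5: 36+32+29+30+17 = 144
00 - C2 - B4 - H8 - V5 - Q1: 36+32+29+13+17 = 127
… (106 more)
00 - Q1 - B4 - H8 - V5 - C2: 11+19+29+13+11 = 83  ← best
The minimum is 83.
One shortest path: 00 → Q1 → B4 → H8 → V5 → C2.

Shortest open route: 83 miles.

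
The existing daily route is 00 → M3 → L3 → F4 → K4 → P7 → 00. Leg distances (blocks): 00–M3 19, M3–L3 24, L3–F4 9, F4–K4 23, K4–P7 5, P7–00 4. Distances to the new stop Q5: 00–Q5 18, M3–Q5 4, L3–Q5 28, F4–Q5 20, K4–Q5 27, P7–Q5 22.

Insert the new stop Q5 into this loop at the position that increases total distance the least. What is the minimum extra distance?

Insertion cost between consecutive stops i–j is d(i,Q5) + d(Q5,j) − d(i,j):
  between 00 and M3: 18 + 4 − 19 = 3
  between M3 and L3: 4 + 28 − 24 = 8
  between L3 and F4: 28 + 20 − 9 = 39
  between F4 and K4: 20 + 27 − 23 = 24
  between K4 and P7: 27 + 22 − 5 = 44
  between P7 and 00: 22 + 18 − 4 = 36
Cheapest insertion is between 00 and M3, adding 3.
New total = 84 + 3 = 87.

Minimum extra distance: 3 blocks, inserting Q5 between 00 and M3.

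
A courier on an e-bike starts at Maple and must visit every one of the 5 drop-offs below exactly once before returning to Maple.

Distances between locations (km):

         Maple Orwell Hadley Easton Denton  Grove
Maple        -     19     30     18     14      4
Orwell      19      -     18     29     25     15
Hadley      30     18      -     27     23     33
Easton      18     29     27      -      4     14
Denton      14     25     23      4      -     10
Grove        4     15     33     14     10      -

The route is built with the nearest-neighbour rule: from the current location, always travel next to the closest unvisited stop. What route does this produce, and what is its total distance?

Total distance 82 km via the nearest-neighbour route Maple → Grove → Denton → Easton → Hadley → Orwell → Maple.

At Maple the remaining stops are Grove 4, Denton 14, Easton 18, Orwell 19, Hadley 30; go to Grove.
At Grove the remaining stops are Denton 10, Easton 14, Orwell 15, Hadley 33; go to Denton.
At Denton the remaining stops are Easton 4, Hadley 23, Orwell 25; go to Easton.
At Easton the remaining stops are Hadley 27, Orwell 29; go to Hadley.
At Hadley the remaining stops are Orwell 18; go to Orwell.
Return Orwell→Maple: 19.
Total = 4 + 10 + 4 + 27 + 18 + 19 = 82.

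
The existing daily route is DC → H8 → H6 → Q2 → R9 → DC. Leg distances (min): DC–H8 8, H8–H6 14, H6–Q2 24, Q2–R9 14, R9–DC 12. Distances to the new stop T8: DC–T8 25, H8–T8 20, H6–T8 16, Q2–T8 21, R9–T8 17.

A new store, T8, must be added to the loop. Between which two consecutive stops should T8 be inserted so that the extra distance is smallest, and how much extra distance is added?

Minimum extra distance: 13 min, inserting T8 between H6 and Q2.

Insertion cost between consecutive stops i–j is d(i,T8) + d(T8,j) − d(i,j):
  between DC and H8: 25 + 20 − 8 = 37
  between H8 and H6: 20 + 16 − 14 = 22
  between H6 and Q2: 16 + 21 − 24 = 13
  between Q2 and R9: 21 + 17 − 14 = 24
  between R9 and DC: 17 + 25 − 12 = 30
Cheapest insertion is between H6 and Q2, adding 13.
New total = 72 + 13 = 85.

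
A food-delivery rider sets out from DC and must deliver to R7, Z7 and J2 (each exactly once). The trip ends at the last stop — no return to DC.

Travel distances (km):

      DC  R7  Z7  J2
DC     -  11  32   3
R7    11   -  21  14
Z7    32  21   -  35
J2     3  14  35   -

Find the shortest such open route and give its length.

38 km — the minimum one-way total.

There are 3! = 6 possible orderings.
DC→R7→Z7→J2: 11+21+35 = 67
DC→R7→J2→Z7: 11+14+35 = 60
DC→Z7→R7→J2: 32+21+14 = 67
DC→Z7→J2→R7: 32+35+14 = 81
DC→J2→R7→Z7: 3+14+21 = 38
DC→J2→Z7→R7: 3+35+21 = 59
The minimum is 38.
One shortest path: DC → J2 → R7 → Z7.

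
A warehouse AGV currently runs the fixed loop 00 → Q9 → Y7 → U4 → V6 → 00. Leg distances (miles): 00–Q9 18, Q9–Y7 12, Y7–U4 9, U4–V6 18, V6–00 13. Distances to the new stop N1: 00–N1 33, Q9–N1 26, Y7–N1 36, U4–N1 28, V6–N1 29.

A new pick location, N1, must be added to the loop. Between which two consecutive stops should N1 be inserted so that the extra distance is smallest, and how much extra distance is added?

Adding 39 miles by placing N1 on the U4–V6 leg.

Insertion cost between consecutive stops i–j is d(i,N1) + d(N1,j) − d(i,j):
  between 00 and Q9: 33 + 26 − 18 = 41
  between Q9 and Y7: 26 + 36 − 12 = 50
  between Y7 and U4: 36 + 28 − 9 = 55
  between U4 and V6: 28 + 29 − 18 = 39
  between V6 and 00: 29 + 33 − 13 = 49
Cheapest insertion is between U4 and V6, adding 39.
New total = 70 + 39 = 109.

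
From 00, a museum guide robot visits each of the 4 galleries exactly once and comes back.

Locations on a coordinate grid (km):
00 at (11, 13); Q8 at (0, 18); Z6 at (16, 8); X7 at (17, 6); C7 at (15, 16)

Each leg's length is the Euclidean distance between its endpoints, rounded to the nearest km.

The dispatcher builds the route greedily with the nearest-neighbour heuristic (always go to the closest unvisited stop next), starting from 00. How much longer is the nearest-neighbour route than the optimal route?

00: C7=5, Z6=7, X7=9, Q8=12 ⇒ C7
C7: Z6=8, X7=10, Q8=15 ⇒ Z6
Z6: X7=2, Q8=19 ⇒ X7
X7: Q8=21 ⇒ Q8
NN route 00 → C7 → Z6 → X7 → Q8 → 00 costs 48.
Optimal: 00 → Q8 → C7 → Z6 → X7 → 00 costs 46 (by enumerating all 12 distinct tours).
Excess = 48 − 46 = 2.

The nearest-neighbour route is 2 km longer than optimal.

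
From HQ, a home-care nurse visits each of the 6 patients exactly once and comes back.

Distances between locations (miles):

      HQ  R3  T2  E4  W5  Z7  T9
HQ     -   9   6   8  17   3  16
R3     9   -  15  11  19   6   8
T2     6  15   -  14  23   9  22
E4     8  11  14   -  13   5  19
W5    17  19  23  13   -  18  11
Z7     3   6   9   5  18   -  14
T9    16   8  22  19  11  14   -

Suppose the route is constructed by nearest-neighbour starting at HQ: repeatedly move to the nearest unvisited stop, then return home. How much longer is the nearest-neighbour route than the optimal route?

From HQ: Z7=3, T2=6, E4=8, R3=9, T9=16, W5=17 → choose Z7 (3).
From Z7: E4=5, R3=6, T2=9, T9=14, W5=18 → choose E4 (5).
From E4: R3=11, W5=13, T2=14, T9=19 → choose R3 (11).
From R3: T9=8, T2=15, W5=19 → choose T9 (8).
From T9: W5=11, T2=22 → choose W5 (11).
From W5: T2=23 → choose T2 (23).
NN route HQ → Z7 → E4 → R3 → T9 → W5 → T2 → HQ costs 67.
Optimal: HQ → R3 → T9 → W5 → E4 → Z7 → T2 → HQ costs 61 (by enumerating all 360 distinct tours).
Excess = 67 − 61 = 6.

Excess over optimum: 6 miles.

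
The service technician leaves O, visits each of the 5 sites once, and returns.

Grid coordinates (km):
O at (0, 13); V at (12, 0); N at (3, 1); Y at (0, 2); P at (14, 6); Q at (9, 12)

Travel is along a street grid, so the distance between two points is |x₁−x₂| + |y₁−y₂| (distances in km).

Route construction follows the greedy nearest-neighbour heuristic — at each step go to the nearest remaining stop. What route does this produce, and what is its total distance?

Nearest-neighbour total = 54 km; route O → Q → P → V → N → Y → O.

From O: distances to unvisited — Q=10, Y=11, N=15, P=21, V=25. Nearest is Q (10).
From Q: distances to unvisited — P=11, V=15, N=17, Y=19. Nearest is P (11).
From P: distances to unvisited — V=8, N=16, Y=18. Nearest is V (8).
From V: distances to unvisited — N=10, Y=14. Nearest is N (10).
From N: distances to unvisited — Y=4. Nearest is Y (4).
Return Y→O: 11.
Total = 10 + 11 + 8 + 10 + 4 + 11 = 54.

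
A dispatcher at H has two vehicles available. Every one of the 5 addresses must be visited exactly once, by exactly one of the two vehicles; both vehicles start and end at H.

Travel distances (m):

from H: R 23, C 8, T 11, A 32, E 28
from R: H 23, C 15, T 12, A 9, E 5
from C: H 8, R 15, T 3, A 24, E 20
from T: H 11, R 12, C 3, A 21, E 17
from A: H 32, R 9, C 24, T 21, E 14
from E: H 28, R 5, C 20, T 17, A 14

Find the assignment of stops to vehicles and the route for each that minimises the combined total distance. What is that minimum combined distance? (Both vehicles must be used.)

Try each way of splitting the stops between the two vehicles (each non-empty) and, for each split, find the best tour for each vehicle:
  {R} + {C, T, A, E}: 46 + 74 = 120
  {C} + {R, T, A, E}: 16 + 74 = 90
  {R, C} + {T, A, E}: 46 + 74 = 120
  {T} + {R, C, A, E}: 22 + 74 = 96
  {R, T} + {C, A, E}: 46 + 74 = 120
  {C, T} + {R, A, E}: 22 + 74 = 96
  … (15 splits in total)
Best: vehicle 1 H → C → H = 16; vehicle 2 H → R → A → E → T → H = 74; combined 90.

Minimum combined distance: 90 m.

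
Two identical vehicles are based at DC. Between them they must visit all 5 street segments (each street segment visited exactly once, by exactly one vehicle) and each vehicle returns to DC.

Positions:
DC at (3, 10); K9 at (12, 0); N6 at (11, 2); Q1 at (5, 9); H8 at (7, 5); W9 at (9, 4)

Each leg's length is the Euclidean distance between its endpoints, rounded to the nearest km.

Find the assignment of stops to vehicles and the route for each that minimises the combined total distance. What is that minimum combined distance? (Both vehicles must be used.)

Try each way of splitting the stops between the two vehicles (each non-empty) and, for each split, find the best tour for each vehicle:
  {K9} + {N6, Q1, H8, W9}: 26 + 22 = 48
  {N6} + {K9, Q1, H8, W9}: 22 + 26 = 48
  {K9, N6} + {Q1, H8, W9}: 26 + 16 = 42
  {Q1} + {K9, N6, H8, W9}: 4 + 26 = 30
  {K9, Q1} + {N6, H8, W9}: 26 + 22 = 48
  {N6, Q1} + {K9, H8, W9}: 22 + 26 = 48
  … (15 splits in total)
Best: vehicle 1 DC → Q1 → DC = 4; vehicle 2 DC → K9 → N6 → W9 → H8 → DC = 26; combined 30.

30 km — the smallest possible combined total.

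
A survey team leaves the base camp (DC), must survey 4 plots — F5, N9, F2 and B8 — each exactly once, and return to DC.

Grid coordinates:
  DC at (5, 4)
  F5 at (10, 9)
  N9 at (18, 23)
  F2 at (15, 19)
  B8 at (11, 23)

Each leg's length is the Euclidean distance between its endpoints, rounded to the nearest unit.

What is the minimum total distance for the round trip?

DC → F5 → N9 → F2 → B8 → DC: 7+16+5+6+20 = 54
DC → F5 → N9 → B8 → F2 → DC: 7+16+7+6+18 = 54
DC → F5 → F2 → N9 → B8 → DC: 7+11+5+7+20 = 50
DC → F5 → F2 → B8 → N9 → DC: 7+11+6+7+23 = 54
DC → F5 → B8 → N9 → F2 → DC: 7+14+7+5+18 = 51
DC → F5 → B8 → F2 → N9 → DC: 7+14+6+5+23 = 55
DC → N9 → F5 → F2 → B8 → DC: 23+16+11+6+20 = 76
DC → N9 → F5 → B8 → F2 → DC: 23+16+14+6+18 = 77
DC → N9 → F2 → F5 → B8 → DC: 23+5+11+14+20 = 73
DC → N9 → B8 → F5 → F2 → DC: 23+7+14+11+18 = 73
DC → F2 → F5 → N9 → B8 → DC: 18+11+16+7+20 = 72
DC → F2 → N9 → F5 → B8 → DC: 18+5+16+14+20 = 73
The minimum is 50.
One optimal route: DC → F5 → F2 → N9 → B8 → DC (or its reverse).

50 — the shortest possible round trip.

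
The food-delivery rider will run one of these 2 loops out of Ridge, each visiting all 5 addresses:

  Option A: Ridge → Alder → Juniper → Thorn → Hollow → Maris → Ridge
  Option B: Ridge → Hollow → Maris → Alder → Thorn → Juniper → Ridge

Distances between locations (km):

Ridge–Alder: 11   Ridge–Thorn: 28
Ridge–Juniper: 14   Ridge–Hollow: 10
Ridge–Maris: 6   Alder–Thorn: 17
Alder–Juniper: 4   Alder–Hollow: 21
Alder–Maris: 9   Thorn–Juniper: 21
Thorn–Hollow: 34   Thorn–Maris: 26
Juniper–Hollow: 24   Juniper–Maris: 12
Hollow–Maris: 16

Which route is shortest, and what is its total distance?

Option A: 11 + 4 + 21 + 34 + 16 + 6 = 92
Option B: 10 + 16 + 9 + 17 + 21 + 14 = 87

87 km — Option B is the shortest.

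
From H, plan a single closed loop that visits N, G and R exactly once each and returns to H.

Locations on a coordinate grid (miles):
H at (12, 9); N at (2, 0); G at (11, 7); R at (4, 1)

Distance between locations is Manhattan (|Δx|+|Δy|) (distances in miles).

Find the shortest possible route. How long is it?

There are 3 distinct closed tours to check (reversals are equivalent).
H→N→G→R→H: 19+16+13+16 = 64
H→N→R→G→H: 19+3+13+3 = 38
H→G→N→R→H: 3+16+3+16 = 38
The minimum is 38.
One optimal route: H → N → R → G → H (or its reverse).

Minimum total distance: 38 miles.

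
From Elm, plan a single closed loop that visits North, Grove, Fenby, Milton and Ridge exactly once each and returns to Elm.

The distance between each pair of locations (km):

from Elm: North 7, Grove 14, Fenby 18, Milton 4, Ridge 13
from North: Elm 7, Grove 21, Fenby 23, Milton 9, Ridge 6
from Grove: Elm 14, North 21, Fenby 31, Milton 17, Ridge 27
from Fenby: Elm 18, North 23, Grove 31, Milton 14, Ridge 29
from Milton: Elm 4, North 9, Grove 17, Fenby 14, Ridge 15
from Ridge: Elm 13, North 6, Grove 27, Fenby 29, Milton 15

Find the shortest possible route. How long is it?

Shortest round trip = 87 km.

Elm-North-Grove-Fenby-Milton-Ridge-Elm: 7+21+31+14+15+13 = 101
Elm-North-Grove-Fenby-Ridge-Milton-Elm: 7+21+31+29+15+4 = 107
Elm-North-Grove-Milton-Fenby-Ridge-Elm: 7+21+17+14+29+13 = 101
Elm-North-Grove-Milton-Ridge-Fenby-Elm: 7+21+17+15+29+18 = 107
Elm-North-Grove-Ridge-Fenby-Milton-Elm: 7+21+27+29+14+4 = 102
Elm-North-Grove-Ridge-Milton-Fenby-Elm: 7+21+27+15+14+18 = 102
Elm-North-Fenby-Grove-Milton-Ridge-Elm: 7+23+31+17+15+13 = 106
Elm-North-Fenby-Grove-Ridge-Milton-Elm: 7+23+31+27+15+4 = 107
Elm-North-Fenby-Milton-Grove-Ridge-Elm: 7+23+14+17+27+13 = 101
Elm-North-Fenby-Milton-Ridge-Grove-Elm: 7+23+14+15+27+14 = 100
Elm-North-Fenby-Ridge-Grove-Milton-Elm: 7+23+29+27+17+4 = 107
Elm-North-Fenby-Ridge-Milton-Grove-Elm: 7+23+29+15+17+14 = 105
Elm-North-Milton-Grove-Fenby-Ridge-Elm: 7+9+17+31+29+13 = 106
Elm-North-Milton-Grove-Ridge-Fenby-Elm: 7+9+17+27+29+18 = 107
… (46 more)
Elm-North-Ridge-Fenby-Milton-Grove-Elm: 7+6+29+14+17+14 = 87  ← best
The minimum is 87.
One optimal route: Elm → North → Ridge → Fenby → Milton → Grove → Elm (or its reverse).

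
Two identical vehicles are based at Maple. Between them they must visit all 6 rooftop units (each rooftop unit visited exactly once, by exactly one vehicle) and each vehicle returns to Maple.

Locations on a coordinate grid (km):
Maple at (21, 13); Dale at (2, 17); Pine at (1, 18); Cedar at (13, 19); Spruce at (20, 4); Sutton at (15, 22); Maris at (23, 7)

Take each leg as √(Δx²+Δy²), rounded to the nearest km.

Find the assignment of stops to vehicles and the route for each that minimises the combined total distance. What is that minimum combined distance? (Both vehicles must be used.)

Check every non-empty split of the stops between the two vehicles; for each half take its own optimal tour:
  {Dale} + {Pine, Cedar, Spruce, Sutton, Maris}: 38 + 61 = 99
  {Pine} + {Dale, Cedar, Spruce, Sutton, Maris}: 42 + 58 = 100
  {Dale, Pine} + {Cedar, Spruce, Sutton, Maris}: 41 + 42 = 83
  {Cedar} + {Dale, Pine, Spruce, Sutton, Maris}: 20 + 59 = 79
  {Dale, Cedar} + {Pine, Spruce, Sutton, Maris}: 40 + 60 = 100
  {Pine, Cedar} + {Dale, Spruce, Sutton, Maris}: 43 + 57 = 100
  … (31 splits in total)
  {Dale, Pine, Cedar, Sutton} + {Spruce, Maris}: 47 + 19 = 66  ← best
Best: vehicle 1 Maple → Dale → Pine → Cedar → Sutton → Maple = 47; vehicle 2 Maple → Spruce → Maris → Maple = 19; combined 66.

66 km — the smallest possible combined total.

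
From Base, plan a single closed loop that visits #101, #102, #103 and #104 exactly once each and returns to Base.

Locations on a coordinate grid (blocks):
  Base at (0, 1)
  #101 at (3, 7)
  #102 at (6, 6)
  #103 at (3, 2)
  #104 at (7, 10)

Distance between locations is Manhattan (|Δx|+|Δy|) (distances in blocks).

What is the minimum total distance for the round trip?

32 blocks — the shortest possible round trip.

With 4 stops there are 4!/2 = 12 distinct round trips (a route and its reverse cost the same).
Base-#101-#102-#103-#104-Base: 9+4+7+12+16 = 48
Base-#101-#102-#104-#103-Base: 9+4+5+12+4 = 34
Base-#101-#103-#102-#104-Base: 9+5+7+5+16 = 42
Base-#101-#103-#104-#102-Base: 9+5+12+5+11 = 42
Base-#101-#104-#102-#103-Base: 9+7+5+7+4 = 32
Base-#101-#104-#103-#102-Base: 9+7+12+7+11 = 46
Base-#102-#101-#103-#104-Base: 11+4+5+12+16 = 48
Base-#102-#101-#104-#103-Base: 11+4+7+12+4 = 38
Base-#102-#103-#101-#104-Base: 11+7+5+7+16 = 46
Base-#102-#104-#101-#103-Base: 11+5+7+5+4 = 32
Base-#103-#101-#102-#104-Base: 4+5+4+5+16 = 34
Base-#103-#102-#101-#104-Base: 4+7+4+7+16 = 38
The minimum is 32.
One optimal route: Base → #101 → #104 → #102 → #103 → Base (or its reverse).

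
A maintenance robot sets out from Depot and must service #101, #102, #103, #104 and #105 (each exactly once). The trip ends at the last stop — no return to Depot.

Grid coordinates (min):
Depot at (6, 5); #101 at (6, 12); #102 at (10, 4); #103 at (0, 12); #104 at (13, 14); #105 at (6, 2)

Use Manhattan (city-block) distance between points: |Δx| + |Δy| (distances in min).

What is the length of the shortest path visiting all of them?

There are 5! = 120 possible orderings.
Depot → #101 → #102 → #103 → #104 → #105: 7+12+18+15+19 = 71
Depot → #101 → #102 → #103 → #105 → #104: 7+12+18+16+19 = 72
Depot → #101 → #102 → #104 → #103 → #105: 7+12+13+15+16 = 63
Depot → #101 → #102 → #104 → #105 → #103: 7+12+13+19+16 = 67
Depot → #101 → #102 → #105 → #103 → #104: 7+12+6+16+15 = 56
Depot → #101 → #102 → #105 → #104 → #103: 7+12+6+19+15 = 59
Depot → #101 → #103 → #102 → #104 → #105: 7+6+18+13+19 = 63
Depot → #101 → #103 → #102 → #105 → #104: 7+6+18+6+19 = 56
Depot → #101 → #103 → #104 → #102 → #105: 7+6+15+13+6 = 47
Depot → #101 → #103 → #104 → #105 → #102: 7+6+15+19+6 = 53
Depot → #101 → #103 → #105 → #102 → #104: 7+6+16+6+13 = 48
Depot → #101 → #103 → #105 → #104 → #102: 7+6+16+19+13 = 61
Depot → #101 → #104 → #102 → #103 → #105: 7+9+13+18+16 = 63
Depot → #101 → #104 → #102 → #105 → #103: 7+9+13+6+16 = 51
… (106 more)
Depot → #105 → #102 → #104 → #101 → #103: 3+6+13+9+6 = 37  ← best
The minimum is 37.
One shortest path: Depot → #105 → #102 → #104 → #101 → #103.

Minimum one-way distance = 37 min.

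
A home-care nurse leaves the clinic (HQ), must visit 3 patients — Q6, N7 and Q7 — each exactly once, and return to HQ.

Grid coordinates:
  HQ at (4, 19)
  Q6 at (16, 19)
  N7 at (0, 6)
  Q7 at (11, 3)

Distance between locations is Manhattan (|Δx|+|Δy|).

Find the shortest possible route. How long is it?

Minimum total distance: 64.

With 3 stops there are 3!/2 = 3 distinct round trips (a route and its reverse cost the same).
HQ - Q6 - N7 - Q7 - HQ: 12+29+14+23 = 78
HQ - Q6 - Q7 - N7 - HQ: 12+21+14+17 = 64
HQ - N7 - Q6 - Q7 - HQ: 17+29+21+23 = 90
The minimum is 64.
One optimal route: HQ → Q6 → Q7 → N7 → HQ (or its reverse).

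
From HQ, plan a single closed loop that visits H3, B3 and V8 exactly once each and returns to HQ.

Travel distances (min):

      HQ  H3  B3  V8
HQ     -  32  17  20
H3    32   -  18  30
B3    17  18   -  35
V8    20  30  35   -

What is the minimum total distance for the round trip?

Minimum total distance: 85 min.

With 3 stops there are 3!/2 = 3 distinct round trips (a route and its reverse cost the same).
HQ - H3 - B3 - V8 - HQ: 32+18+35+20 = 105
HQ - H3 - V8 - B3 - HQ: 32+30+35+17 = 114
HQ - B3 - H3 - V8 - HQ: 17+18+30+20 = 85
The minimum is 85.
One optimal route: HQ → B3 → H3 → V8 → HQ (or its reverse).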